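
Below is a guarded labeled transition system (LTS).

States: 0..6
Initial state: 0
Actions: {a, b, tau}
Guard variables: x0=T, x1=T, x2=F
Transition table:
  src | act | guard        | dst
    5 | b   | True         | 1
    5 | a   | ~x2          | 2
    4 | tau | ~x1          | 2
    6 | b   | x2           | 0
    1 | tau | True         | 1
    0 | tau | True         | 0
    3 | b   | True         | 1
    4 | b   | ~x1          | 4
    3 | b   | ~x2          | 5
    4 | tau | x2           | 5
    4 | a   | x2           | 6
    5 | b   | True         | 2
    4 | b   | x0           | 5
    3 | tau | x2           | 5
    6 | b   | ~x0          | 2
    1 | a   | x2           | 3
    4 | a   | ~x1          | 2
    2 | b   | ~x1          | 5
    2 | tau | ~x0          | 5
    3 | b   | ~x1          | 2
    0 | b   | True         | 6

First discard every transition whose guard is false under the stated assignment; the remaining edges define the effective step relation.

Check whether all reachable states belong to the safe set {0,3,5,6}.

Safe = {0,3,5,6}
R = {0,6}
  0: ok
  6: ok

Answer: INVARIANT HOLDS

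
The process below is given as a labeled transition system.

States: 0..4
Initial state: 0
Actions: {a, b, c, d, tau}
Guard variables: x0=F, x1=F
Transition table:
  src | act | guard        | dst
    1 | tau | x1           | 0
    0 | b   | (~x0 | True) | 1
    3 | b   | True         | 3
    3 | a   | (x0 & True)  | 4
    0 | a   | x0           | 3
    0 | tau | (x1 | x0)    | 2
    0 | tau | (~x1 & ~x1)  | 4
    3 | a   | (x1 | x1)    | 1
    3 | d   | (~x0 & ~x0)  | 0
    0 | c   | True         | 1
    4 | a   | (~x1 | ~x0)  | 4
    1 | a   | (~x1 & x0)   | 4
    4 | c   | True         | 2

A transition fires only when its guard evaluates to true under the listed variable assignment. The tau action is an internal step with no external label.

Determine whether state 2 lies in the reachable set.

Answer: REACHABLE

Trace:
Guard filter leaves 7 enabled edge(s).
depth 0: {0}
depth 1: {1,4}  total {0,1,4}
depth 2: {2}  total {0,1,2,4}
Reachable = {0,1,2,4}
Path to 2: tau·c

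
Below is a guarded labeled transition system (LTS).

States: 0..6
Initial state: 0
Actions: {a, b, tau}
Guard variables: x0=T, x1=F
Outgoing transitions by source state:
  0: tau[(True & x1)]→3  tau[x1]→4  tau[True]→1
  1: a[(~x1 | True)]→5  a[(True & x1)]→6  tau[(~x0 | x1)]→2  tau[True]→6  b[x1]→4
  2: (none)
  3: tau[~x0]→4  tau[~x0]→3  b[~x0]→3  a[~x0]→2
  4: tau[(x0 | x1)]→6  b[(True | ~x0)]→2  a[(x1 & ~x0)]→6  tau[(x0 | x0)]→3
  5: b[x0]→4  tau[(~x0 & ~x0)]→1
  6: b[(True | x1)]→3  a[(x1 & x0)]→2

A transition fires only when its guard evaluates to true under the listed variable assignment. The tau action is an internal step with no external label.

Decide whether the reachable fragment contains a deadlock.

R = {0,1,2,3,4,5,6}
  0: tau→1  [1 exit(s)]
  1: a→5  tau→6  [2 exit(s)]
  2: ∅  [no exit]
  3: ∅  [no exit]
  4: b→2  tau→3  tau→6  [3 exit(s)]
  5: b→4  [1 exit(s)]
  6: b→3  [1 exit(s)]
trace reaching 2: tau·a·b·b

Answer: DEADLOCK at state 2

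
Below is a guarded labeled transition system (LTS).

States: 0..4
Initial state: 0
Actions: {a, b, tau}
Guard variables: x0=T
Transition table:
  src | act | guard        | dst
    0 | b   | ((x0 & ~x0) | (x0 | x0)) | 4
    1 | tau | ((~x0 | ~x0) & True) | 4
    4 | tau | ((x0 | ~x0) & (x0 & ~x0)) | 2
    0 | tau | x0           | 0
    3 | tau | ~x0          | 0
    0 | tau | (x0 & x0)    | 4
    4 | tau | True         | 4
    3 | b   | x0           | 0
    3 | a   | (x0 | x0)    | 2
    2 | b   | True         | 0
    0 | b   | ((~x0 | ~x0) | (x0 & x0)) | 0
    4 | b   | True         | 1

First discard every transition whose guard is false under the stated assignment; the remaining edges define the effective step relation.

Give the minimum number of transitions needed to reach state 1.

Answer: 2

Working:
BFS to 1:
  Layer 0: {0}
  Layer 1: {4}
  Layer 2: {1}
depth(1)=2, e.g. b·b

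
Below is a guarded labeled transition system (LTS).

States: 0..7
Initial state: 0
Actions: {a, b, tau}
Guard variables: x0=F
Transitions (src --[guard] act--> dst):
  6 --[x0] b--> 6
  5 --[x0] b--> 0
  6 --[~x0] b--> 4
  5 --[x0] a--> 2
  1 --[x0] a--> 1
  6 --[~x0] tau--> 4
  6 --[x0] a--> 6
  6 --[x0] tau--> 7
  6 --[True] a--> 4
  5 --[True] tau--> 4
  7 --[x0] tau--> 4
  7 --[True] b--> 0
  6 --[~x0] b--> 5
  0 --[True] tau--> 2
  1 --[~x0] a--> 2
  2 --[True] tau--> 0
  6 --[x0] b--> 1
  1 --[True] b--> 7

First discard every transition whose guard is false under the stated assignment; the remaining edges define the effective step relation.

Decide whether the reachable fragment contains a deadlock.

Reachable = {0,2}
  0: tau→2  [deg 1]
  2: tau→0  [deg 1]

Answer: DEADLOCK-FREE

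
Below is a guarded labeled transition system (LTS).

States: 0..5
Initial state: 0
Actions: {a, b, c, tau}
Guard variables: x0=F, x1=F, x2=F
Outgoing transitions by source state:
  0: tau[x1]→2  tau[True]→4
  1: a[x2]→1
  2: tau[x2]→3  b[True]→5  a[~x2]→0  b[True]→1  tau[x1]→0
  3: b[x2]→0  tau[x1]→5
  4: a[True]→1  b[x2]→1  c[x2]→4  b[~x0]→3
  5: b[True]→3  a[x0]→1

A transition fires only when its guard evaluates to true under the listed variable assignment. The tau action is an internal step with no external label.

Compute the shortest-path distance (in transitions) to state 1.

Breadth-first toward 1:
  depth 0: {0}
  depth 1: {4}
  depth 2: {1,3}
depth(1)=2, e.g. tau·a

Answer: 2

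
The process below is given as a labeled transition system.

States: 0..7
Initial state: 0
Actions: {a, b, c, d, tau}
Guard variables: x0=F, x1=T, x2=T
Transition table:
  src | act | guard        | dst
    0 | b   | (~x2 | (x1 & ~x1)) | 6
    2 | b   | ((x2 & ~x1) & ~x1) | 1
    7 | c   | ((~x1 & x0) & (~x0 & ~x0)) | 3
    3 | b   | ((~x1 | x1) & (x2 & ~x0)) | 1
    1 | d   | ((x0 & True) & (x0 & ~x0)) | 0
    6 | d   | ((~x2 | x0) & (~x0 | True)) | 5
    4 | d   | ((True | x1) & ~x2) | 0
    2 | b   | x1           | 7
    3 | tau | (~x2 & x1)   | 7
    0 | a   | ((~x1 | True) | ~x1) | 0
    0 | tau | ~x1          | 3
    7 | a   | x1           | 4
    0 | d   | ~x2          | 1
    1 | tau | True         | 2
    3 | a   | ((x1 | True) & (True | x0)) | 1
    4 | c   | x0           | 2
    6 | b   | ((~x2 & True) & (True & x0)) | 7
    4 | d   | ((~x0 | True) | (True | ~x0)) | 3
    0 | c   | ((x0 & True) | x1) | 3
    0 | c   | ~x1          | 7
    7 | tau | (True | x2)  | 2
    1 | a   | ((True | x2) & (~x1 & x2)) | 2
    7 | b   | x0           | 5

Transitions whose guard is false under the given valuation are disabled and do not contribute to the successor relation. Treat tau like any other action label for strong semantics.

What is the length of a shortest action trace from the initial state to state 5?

Answer: UNREACHABLE

Trace:
Layered search for 5:
  L0 = {0}
  L1 = {3}
  L2 = {1}
  L3 = {2}
  L4 = {7}
  L5 = {4}
5 never appears.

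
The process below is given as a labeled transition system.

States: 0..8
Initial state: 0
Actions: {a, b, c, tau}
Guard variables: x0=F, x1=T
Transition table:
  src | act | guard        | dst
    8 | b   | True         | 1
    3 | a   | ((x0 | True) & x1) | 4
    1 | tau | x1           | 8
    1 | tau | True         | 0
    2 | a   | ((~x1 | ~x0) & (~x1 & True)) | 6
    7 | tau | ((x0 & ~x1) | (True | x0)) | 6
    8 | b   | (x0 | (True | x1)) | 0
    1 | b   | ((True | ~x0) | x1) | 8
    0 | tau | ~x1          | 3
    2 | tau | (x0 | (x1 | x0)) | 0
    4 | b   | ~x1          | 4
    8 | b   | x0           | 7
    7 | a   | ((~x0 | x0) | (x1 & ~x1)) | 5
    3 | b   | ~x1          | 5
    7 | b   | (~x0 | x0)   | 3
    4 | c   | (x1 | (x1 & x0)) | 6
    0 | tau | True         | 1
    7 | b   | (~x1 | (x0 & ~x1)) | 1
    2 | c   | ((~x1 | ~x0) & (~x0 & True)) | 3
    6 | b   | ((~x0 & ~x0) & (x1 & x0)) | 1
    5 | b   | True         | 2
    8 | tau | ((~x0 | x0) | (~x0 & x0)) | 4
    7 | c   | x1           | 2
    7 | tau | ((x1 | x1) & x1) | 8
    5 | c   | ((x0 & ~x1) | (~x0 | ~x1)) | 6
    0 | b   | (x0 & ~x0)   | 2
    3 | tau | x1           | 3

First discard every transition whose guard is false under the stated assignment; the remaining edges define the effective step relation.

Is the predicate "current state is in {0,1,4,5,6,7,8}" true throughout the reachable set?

Allowed set {0,1,4,5,6,7,8}
Reach set: {0,1,4,6,8}
  0: ok
  1: ok
  4: ok
  6: ok
  8: ok

Answer: INVARIANT HOLDS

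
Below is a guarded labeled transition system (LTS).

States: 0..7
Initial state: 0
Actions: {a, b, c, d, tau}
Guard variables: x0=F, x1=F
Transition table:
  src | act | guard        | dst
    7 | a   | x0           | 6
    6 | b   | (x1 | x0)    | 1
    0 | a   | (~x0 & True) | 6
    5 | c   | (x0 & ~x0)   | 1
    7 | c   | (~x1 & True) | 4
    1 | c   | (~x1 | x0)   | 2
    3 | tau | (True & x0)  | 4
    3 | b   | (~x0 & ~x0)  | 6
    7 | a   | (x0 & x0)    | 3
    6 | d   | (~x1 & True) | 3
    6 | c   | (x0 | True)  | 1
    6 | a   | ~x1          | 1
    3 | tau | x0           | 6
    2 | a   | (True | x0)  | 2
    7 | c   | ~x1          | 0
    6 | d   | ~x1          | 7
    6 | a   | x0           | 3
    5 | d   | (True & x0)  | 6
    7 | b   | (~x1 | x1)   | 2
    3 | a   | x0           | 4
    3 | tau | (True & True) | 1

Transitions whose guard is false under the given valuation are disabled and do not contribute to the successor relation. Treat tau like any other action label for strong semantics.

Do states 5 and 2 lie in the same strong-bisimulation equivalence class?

Refine partition for ~:
  π0 = {{0,1,2,3,4,5,6,7}}
  π1 = {{0,2},{1},{3},{4,5},{6},{7}}
  π2 = {{0},{1},{2},{3},{4,5},{6},{7}}
7 equivalence class(es) (converged in 3)
5∈{4,5}, 2∈{2}

Answer: NOT BISIMILAR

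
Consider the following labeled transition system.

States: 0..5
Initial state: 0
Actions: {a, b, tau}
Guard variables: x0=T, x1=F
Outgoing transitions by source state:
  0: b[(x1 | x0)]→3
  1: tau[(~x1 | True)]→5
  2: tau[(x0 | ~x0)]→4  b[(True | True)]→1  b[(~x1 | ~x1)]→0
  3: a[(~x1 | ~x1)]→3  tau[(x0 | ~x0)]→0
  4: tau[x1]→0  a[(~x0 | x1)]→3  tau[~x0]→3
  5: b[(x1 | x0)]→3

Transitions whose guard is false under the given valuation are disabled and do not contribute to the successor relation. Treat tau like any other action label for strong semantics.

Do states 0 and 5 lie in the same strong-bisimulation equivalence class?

Compute ~ classes (split until stable):
  P[0] = {{0,1,2,3,4,5}}
  P[1] = {{0,5},{1},{2},{3},{4}}
stable after 2 split(s): 5 block(s)
class of 0: {0,5}; class of 5: {0,5}

Answer: BISIMILAR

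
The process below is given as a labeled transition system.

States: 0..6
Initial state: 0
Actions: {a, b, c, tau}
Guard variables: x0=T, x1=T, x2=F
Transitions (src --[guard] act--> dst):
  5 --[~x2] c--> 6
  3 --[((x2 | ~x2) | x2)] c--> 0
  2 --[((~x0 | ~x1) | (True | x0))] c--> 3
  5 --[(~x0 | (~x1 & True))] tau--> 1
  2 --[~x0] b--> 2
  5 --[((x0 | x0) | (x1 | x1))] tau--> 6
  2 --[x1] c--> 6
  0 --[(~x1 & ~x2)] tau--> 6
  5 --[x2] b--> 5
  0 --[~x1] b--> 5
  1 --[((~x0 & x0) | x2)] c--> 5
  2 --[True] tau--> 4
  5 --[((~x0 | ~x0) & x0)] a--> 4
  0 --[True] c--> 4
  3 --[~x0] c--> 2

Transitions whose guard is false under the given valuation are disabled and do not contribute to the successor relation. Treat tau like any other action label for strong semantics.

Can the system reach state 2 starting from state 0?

Answer: UNREACHABLE

Trace:
7 transition(s) survive guard evaluation.
L0 = {0}
L1 = {4}  cumulative {0,4}
Reach set: {0,4}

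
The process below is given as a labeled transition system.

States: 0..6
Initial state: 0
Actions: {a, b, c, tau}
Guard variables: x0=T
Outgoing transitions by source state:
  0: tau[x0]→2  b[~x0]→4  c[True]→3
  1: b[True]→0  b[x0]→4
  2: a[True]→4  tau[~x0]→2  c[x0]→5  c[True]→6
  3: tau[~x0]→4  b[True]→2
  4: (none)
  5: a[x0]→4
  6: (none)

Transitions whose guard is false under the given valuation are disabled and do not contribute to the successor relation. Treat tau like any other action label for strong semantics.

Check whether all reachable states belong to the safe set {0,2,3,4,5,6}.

Answer: INVARIANT HOLDS

Analysis:
Inv-set: {0,2,3,4,5,6}
Reachable = {0,2,3,4,5,6}
  0: ✓
  2: ✓
  3: ✓
  4: ✓
  5: ✓
  6: ✓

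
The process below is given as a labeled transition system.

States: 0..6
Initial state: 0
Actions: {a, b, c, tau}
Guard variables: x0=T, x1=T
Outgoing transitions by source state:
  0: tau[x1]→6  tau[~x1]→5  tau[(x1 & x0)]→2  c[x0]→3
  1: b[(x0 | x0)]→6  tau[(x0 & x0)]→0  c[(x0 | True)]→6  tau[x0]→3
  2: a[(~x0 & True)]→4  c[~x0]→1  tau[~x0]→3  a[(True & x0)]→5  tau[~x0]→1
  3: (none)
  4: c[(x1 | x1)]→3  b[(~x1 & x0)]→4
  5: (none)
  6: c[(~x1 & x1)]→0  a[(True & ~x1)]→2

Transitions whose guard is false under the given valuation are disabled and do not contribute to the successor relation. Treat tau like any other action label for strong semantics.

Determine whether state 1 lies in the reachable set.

After dropping false guards: 9 live edges.
depth 0: {0}
depth 1: {2,3,6}  total {0,2,3,6}
depth 2: {5}  total {0,2,3,5,6}
R = {0,2,3,5,6}

Answer: UNREACHABLE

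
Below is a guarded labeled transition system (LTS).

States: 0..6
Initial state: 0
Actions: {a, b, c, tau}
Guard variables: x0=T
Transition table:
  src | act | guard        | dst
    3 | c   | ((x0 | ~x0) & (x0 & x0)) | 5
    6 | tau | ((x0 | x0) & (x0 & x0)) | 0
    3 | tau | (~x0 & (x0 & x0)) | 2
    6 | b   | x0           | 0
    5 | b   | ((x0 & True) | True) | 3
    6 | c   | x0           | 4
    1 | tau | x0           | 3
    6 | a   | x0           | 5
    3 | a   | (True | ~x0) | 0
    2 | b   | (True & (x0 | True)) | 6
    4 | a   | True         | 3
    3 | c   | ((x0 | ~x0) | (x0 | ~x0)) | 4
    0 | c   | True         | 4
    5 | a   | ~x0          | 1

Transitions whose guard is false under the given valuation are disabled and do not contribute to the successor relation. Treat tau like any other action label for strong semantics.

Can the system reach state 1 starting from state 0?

Answer: UNREACHABLE

Working:
Guard filter leaves 12 enabled edge(s).
L0 = {0}
L1 = {4}  total {0,4}
L2 = {3}  total {0,3,4}
L3 = {5}  total {0,3,4,5}
Reach set: {0,3,4,5}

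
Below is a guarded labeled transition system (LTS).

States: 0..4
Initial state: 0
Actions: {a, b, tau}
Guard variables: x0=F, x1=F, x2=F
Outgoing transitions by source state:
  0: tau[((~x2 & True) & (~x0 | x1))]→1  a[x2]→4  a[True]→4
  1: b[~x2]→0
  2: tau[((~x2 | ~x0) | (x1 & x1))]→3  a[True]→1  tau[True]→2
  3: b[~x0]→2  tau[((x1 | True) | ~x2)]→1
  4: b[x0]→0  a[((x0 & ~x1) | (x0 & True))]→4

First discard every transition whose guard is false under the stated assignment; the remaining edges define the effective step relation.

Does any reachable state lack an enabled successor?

Reachable = {0,1,4}
  0: a→4  tau→1  [deg 2]
  1: b→0  [deg 1]
  4: ∅  [STUCK]
Path to 4: a

Answer: DEADLOCK at state 4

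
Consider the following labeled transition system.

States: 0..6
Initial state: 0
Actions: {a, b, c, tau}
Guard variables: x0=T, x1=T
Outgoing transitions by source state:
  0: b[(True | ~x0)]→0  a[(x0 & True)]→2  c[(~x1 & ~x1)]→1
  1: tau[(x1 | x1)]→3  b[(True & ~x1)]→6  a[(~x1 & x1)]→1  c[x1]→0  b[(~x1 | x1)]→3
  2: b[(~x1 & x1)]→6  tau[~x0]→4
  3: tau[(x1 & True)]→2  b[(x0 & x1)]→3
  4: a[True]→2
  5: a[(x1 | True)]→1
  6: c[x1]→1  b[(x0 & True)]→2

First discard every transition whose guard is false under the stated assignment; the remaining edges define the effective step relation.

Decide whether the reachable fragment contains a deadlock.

Reach set: {0,2}
  0: a→2  b→0  [2 exit(s)]
  2: ∅  [STUCK]
witness 2: a

Answer: DEADLOCK at state 2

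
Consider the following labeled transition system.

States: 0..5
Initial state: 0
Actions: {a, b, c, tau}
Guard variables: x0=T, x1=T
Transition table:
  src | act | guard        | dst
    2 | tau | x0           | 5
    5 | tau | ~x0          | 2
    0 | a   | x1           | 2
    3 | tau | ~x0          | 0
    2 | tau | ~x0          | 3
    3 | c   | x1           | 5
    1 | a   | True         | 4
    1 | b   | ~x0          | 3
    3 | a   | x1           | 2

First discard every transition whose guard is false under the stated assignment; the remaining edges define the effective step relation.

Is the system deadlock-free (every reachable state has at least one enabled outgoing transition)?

R = {0,2,5}
  0: a→2  [1 out]
  2: tau→5  [1 out]
  5: ∅  [deadlock]
Path to 5: a·tau

Answer: DEADLOCK at state 5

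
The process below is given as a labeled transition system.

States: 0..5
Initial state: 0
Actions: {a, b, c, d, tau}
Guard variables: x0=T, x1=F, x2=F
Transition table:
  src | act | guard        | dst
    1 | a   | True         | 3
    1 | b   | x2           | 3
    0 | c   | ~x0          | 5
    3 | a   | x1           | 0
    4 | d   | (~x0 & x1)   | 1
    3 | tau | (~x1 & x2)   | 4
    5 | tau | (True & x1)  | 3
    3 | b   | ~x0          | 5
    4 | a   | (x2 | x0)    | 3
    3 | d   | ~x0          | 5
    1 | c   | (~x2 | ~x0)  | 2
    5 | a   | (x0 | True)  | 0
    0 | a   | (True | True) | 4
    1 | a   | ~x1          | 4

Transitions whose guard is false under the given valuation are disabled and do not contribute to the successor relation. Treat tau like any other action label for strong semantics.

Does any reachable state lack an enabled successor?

Reachable = {0,3,4}
  0: a→4  [deg 1]
  3: ∅  [deadlock]
  4: a→3  [deg 1]
witness 3: a·a

Answer: DEADLOCK at state 3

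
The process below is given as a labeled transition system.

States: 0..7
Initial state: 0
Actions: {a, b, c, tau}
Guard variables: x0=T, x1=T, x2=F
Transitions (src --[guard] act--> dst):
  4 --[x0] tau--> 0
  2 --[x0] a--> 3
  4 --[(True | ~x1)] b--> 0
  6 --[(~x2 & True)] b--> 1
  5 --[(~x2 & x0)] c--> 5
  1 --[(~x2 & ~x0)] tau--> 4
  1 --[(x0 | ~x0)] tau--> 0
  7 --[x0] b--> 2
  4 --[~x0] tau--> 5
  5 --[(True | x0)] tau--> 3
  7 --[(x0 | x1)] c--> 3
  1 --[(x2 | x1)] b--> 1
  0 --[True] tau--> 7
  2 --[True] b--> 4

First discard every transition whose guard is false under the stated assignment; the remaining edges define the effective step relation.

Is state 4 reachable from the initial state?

Answer: REACHABLE

Trace:
After dropping false guards: 12 live edges.
L0 = {0}
L1 = {7}  total {0,7}
L2 = {2,3}  total {0,2,3,7}
L3 = {4}  total {0,2,3,4,7}
R = {0,2,3,4,7}
Path to 4: tau·b·b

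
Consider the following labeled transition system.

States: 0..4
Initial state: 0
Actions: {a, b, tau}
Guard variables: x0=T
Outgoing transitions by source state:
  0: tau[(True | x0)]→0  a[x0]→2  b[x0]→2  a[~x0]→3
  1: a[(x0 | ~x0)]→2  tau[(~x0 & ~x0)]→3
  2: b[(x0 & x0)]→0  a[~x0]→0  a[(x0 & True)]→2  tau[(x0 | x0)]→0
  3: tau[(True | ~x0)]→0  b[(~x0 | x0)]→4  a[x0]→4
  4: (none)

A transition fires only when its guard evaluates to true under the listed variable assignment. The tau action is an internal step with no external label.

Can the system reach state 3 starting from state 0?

Answer: UNREACHABLE

Working:
After dropping false guards: 10 live edges.
L0 = {0}
L1 = {2}  cumulative {0,2}
Reachable = {0,2}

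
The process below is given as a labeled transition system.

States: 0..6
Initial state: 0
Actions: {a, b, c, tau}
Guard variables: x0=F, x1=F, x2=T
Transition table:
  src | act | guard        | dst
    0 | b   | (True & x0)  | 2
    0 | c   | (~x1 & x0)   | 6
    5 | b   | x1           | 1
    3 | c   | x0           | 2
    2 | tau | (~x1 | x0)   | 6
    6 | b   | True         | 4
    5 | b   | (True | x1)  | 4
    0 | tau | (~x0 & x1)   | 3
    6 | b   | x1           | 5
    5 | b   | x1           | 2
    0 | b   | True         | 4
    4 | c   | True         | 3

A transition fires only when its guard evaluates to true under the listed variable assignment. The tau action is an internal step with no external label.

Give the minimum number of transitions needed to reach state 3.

Answer: 2

Analysis:
Breadth-first toward 3:
  Layer 0: {0}
  Layer 1: {4}
  Layer 2: {3}
3 enters at depth 2; path b·c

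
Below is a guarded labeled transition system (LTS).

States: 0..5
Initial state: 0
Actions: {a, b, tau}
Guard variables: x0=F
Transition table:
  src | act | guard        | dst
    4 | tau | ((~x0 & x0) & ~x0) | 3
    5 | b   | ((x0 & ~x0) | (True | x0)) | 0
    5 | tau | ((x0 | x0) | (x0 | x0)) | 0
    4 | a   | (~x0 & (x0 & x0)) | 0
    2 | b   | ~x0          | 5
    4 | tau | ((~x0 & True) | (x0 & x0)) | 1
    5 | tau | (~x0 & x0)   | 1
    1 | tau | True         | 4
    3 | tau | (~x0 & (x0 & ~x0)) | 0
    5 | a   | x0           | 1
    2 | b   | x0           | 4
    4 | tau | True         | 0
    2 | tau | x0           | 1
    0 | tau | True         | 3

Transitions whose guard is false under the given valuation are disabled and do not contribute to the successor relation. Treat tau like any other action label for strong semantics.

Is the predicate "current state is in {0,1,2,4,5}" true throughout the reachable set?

Allowed set {0,1,2,4,5}
R = {0,3}
  0: ✓
  3: VIOLATES
reach 3 via tau — violates

Answer: INVARIANT VIOLATED at state 3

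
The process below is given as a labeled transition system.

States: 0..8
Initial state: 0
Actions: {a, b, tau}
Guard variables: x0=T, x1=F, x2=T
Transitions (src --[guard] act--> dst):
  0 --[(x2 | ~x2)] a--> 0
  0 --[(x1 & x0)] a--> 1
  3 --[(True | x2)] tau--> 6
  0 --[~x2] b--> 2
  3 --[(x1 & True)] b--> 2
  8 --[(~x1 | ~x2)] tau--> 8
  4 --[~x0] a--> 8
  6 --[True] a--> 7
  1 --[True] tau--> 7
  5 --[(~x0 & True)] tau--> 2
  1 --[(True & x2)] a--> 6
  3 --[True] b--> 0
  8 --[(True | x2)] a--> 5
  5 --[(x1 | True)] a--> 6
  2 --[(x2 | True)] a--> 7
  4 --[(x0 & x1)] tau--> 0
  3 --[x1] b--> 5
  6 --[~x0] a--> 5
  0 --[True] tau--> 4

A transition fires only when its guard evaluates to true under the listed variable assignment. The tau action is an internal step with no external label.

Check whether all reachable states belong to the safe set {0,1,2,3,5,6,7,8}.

Inv-set: {0,1,2,3,5,6,7,8}
Reachable = {0,4}
  0: safe
  4: outside
counterexample path to 4: tau

Answer: INVARIANT VIOLATED at state 4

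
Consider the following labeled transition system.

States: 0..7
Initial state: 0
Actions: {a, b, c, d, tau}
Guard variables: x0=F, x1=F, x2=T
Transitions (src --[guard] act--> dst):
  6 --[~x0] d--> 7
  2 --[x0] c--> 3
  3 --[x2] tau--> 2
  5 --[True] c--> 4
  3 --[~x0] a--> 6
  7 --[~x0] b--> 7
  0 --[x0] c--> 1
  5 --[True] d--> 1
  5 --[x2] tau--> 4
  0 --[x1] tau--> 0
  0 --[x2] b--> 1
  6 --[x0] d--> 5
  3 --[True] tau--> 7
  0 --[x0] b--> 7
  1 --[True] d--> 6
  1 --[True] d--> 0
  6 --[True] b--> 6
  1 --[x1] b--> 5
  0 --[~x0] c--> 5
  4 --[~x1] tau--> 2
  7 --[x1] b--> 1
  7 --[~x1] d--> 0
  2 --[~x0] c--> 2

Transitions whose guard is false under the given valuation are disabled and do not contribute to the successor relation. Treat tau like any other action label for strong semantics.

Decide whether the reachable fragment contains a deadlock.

Answer: DEADLOCK-FREE

Working:
R = {0,1,2,4,5,6,7}
  0: b→1  c→5  [deg 2]
  1: d→0  d→6  [deg 2]
  2: c→2  [deg 1]
  4: tau→2  [deg 1]
  5: c→4  d→1  tau→4  [deg 3]
  6: b→6  d→7  [deg 2]
  7: b→7  d→0  [deg 2]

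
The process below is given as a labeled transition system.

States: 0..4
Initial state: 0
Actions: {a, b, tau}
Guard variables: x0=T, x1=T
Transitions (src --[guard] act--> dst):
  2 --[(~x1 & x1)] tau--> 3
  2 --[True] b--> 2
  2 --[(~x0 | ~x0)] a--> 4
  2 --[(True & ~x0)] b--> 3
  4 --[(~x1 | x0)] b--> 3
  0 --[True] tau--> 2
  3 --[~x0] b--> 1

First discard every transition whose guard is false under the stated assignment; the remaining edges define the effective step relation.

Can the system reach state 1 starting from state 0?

Answer: UNREACHABLE

Trace:
Guard filter leaves 3 enabled edge(s).
depth 0: {0}
depth 1: {2}  total {0,2}
R = {0,2}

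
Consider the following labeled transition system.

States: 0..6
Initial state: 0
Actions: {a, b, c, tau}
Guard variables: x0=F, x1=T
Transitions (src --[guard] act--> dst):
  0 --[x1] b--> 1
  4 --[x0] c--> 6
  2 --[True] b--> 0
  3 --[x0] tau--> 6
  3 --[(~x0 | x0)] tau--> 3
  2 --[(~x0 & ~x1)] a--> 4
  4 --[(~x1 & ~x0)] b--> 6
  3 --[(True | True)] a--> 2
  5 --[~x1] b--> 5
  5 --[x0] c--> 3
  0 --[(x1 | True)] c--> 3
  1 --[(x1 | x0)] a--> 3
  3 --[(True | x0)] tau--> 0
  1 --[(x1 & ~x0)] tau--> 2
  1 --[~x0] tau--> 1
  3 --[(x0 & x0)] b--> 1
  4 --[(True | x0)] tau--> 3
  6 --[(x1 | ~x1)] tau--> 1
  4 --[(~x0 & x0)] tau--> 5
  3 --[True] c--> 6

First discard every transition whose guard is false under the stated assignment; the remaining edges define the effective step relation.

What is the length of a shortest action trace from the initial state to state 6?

Breadth-first toward 6:
  depth 0: {0}
  depth 1: {1,3}
  depth 2: {2,6}
first hit 6 at d=2 via c·c

Answer: 2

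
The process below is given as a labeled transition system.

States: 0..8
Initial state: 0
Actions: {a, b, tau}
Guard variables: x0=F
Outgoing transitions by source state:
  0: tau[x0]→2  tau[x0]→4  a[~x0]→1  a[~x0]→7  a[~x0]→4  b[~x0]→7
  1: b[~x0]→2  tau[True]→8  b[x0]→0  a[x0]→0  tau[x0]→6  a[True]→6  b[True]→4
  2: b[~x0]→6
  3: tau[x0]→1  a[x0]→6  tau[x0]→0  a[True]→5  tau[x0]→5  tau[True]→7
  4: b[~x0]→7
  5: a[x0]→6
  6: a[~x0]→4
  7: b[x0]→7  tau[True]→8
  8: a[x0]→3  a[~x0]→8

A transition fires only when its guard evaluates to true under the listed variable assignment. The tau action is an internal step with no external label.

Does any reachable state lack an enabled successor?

Reach set: {0,1,2,4,6,7,8}
  0: a→1  a→4  a→7  b→7  [4 out]
  1: a→6  b→2  b→4  tau→8  [4 out]
  2: b→6  [1 out]
  4: b→7  [1 out]
  6: a→4  [1 out]
  7: tau→8  [1 out]
  8: a→8  [1 out]

Answer: DEADLOCK-FREE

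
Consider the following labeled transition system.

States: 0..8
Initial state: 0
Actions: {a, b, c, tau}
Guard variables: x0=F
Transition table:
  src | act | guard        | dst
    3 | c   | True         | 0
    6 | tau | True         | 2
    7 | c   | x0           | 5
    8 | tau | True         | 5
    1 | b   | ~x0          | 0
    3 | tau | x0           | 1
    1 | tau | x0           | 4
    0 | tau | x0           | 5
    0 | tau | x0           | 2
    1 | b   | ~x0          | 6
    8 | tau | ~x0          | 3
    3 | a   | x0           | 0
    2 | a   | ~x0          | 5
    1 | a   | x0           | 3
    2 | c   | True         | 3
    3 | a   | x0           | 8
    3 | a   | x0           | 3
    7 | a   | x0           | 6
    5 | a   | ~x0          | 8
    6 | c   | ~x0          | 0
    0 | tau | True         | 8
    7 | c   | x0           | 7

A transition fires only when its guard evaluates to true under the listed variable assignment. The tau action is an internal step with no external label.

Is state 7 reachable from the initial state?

After dropping false guards: 11 live edges.
depth 0: {0}
depth 1: {8}  total {0,8}
depth 2: {3,5}  total {0,3,5,8}
Reach set: {0,3,5,8}

Answer: UNREACHABLE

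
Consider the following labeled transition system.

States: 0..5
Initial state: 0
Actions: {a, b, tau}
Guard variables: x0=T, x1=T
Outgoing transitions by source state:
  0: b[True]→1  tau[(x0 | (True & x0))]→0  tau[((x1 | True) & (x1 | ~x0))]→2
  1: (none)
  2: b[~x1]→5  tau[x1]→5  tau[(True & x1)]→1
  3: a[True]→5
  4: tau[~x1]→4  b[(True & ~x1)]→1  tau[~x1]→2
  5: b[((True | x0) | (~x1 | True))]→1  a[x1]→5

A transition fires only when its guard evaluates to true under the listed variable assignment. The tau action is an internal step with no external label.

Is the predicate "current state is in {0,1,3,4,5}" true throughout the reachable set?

Inv-set: {0,1,3,4,5}
Reachable = {0,1,2,5}
  0: ok
  1: ok
  2: outside
  5: ok
reach 2 via tau — violates

Answer: INVARIANT VIOLATED at state 2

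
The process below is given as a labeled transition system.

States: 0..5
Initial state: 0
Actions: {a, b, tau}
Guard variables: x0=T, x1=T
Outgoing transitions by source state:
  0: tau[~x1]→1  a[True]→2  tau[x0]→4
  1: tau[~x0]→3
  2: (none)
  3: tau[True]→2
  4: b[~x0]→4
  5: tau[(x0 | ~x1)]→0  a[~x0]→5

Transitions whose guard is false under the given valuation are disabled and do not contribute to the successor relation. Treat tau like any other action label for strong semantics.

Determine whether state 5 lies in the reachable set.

Answer: UNREACHABLE

Working:
After dropping false guards: 4 live edges.
depth 0: {0}
depth 1: {2,4}  cumulative {0,2,4}
Reach set: {0,2,4}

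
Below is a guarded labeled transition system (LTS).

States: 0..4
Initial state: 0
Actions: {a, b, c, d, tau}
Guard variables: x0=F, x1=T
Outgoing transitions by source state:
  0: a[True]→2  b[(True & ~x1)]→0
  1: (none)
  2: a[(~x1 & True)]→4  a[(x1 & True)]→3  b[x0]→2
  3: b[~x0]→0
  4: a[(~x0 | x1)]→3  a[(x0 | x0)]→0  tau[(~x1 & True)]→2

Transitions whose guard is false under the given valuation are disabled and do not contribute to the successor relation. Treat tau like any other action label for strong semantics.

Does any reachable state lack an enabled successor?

Reachable = {0,2,3}
  0: a→2  [deg 1]
  2: a→3  [deg 1]
  3: b→0  [deg 1]

Answer: DEADLOCK-FREE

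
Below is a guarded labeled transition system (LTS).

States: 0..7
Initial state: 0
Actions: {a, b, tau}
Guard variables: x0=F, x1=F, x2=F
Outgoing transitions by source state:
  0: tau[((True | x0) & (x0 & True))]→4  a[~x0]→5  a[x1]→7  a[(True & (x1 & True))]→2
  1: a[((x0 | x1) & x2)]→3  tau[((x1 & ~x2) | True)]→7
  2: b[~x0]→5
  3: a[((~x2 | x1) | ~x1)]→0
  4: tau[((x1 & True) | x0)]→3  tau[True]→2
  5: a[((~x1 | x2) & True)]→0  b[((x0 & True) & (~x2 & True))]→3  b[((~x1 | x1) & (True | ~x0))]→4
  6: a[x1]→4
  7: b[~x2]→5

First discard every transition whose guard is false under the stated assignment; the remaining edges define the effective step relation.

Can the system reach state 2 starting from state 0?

8 transition(s) survive guard evaluation.
Layer 0: {0}
Layer 1: {5}  total {0,5}
Layer 2: {4}  total {0,4,5}
Layer 3: {2}  total {0,2,4,5}
Reachable = {0,2,4,5}
Path to 2: a·b·tau

Answer: REACHABLE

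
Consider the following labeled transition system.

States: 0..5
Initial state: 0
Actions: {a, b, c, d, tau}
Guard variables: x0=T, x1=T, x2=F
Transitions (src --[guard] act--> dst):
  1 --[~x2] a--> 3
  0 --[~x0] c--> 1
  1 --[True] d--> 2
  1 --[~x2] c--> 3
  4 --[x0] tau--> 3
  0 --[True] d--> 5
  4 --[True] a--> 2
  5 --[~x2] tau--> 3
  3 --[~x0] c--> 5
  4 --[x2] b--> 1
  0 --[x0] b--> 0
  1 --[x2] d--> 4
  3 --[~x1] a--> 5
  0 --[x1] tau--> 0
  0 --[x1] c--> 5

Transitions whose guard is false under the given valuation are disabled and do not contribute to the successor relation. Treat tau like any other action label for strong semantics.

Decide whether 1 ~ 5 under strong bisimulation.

Answer: NOT BISIMILAR

Analysis:
Compute ~ classes (split until stable):
  P[0] = {{0,1,2,3,4,5}}
  P[1] = {{0},{1},{2,3},{4},{5}}
Fixed point at round 2; 5 class(es).
[1]={1}  [5]={5}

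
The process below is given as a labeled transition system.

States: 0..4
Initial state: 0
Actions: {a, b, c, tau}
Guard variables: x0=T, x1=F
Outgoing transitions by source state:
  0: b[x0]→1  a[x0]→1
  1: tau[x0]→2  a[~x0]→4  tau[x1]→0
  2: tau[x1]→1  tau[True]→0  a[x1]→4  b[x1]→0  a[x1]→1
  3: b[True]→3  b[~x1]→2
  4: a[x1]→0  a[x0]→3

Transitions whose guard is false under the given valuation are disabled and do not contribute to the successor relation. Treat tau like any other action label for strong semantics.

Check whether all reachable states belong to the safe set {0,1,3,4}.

Answer: INVARIANT VIOLATED at state 2

Trace:
Allowed set {0,1,3,4}
Reach set: {0,1,2}
  0: ok
  1: ok
  2: VIOLATES
counterexample path to 2: b·tau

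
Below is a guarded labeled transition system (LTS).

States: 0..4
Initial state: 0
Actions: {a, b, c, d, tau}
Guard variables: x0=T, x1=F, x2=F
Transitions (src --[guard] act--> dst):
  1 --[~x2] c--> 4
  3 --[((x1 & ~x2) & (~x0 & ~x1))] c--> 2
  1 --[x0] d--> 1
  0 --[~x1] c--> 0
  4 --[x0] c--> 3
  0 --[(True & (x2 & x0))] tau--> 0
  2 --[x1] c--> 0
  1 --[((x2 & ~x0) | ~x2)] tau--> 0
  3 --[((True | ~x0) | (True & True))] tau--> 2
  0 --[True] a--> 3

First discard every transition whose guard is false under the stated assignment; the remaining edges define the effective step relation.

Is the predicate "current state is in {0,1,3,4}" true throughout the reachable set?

Answer: INVARIANT VIOLATED at state 2

Analysis:
Safe = {0,1,3,4}
R = {0,2,3}
  0: ✓
  2: ✗ unsafe
  3: ✓
witness against invariant: a·tau → 2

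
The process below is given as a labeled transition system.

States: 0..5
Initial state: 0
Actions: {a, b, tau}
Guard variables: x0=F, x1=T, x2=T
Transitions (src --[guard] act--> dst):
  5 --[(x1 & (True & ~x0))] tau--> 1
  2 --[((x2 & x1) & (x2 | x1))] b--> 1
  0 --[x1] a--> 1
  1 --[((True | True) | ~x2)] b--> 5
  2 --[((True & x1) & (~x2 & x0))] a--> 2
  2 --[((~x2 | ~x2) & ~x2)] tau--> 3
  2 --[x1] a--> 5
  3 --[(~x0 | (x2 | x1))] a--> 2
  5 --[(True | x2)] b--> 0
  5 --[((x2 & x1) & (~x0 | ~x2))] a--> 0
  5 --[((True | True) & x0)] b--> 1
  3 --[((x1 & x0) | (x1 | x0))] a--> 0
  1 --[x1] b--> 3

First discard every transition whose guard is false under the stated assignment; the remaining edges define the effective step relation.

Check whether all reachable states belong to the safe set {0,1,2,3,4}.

Answer: INVARIANT VIOLATED at state 5

Working:
Allowed set {0,1,2,3,4}
R = {0,1,2,3,5}
  0: safe
  1: safe
  2: safe
  3: safe
  5: outside
reach 5 via a·b — violates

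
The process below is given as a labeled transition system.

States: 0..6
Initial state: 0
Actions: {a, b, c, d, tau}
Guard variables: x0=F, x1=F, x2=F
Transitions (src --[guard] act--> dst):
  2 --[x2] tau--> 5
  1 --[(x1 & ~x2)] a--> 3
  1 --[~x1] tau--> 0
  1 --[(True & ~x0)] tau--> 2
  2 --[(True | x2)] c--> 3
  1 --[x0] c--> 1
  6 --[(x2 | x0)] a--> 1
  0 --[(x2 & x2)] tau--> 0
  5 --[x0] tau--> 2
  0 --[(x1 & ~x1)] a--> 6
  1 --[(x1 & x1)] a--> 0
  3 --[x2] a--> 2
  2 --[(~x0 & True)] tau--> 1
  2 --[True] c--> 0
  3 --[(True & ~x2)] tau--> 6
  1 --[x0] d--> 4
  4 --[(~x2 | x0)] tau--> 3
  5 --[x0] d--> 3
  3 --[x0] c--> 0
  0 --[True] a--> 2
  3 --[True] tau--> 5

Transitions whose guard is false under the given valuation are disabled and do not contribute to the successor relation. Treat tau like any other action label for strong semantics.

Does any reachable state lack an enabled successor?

Reach set: {0,1,2,3,5,6}
  0: a→2  [1 exit(s)]
  1: tau→0  tau→2  [2 exit(s)]
  2: c→0  c→3  tau→1  [3 exit(s)]
  3: tau→5  tau→6  [2 exit(s)]
  5: ∅  [deadlock]
  6: ∅  [deadlock]
trace reaching 5: a·c·tau

Answer: DEADLOCK at state 5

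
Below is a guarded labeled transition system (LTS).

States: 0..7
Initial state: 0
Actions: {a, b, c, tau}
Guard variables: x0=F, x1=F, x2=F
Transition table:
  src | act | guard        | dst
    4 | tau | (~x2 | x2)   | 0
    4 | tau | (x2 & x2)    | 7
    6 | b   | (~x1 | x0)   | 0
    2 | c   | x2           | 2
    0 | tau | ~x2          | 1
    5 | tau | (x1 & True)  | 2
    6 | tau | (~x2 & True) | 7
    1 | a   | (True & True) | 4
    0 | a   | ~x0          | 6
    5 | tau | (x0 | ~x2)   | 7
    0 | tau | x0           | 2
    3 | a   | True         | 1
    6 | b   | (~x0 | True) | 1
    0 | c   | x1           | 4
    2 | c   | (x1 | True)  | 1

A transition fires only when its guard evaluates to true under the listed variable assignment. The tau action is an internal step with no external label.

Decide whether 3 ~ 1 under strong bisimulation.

Answer: NOT BISIMILAR

Trace:
Refine partition for ~:
  π0 = {{0,1,2,3,4,5,6,7}}
  π1 = {{0},{1,3},{2},{4,5},{6},{7}}
  π2 = {{0},{1},{2},{3},{4},{5},{6},{7}}
Fixed point at round 3; 8 class(es).
class of 3: {3}; class of 1: {1}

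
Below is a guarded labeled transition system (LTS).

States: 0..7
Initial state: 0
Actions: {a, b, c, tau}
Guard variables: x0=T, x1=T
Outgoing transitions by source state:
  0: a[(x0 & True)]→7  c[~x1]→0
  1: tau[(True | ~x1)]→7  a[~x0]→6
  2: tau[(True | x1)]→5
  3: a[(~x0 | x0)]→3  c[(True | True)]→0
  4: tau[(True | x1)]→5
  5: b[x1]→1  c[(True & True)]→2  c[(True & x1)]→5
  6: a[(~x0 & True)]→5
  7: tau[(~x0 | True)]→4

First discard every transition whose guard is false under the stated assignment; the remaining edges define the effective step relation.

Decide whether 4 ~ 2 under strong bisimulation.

Answer: BISIMILAR

Trace:
Refine partition for ~:
  π0 = {{0,1,2,3,4,5,6,7}}
  π1 = {{0},{1,2,4,7},{3},{5},{6}}
  π2 = {{0},{1,7},{2,4},{3},{5},{6}}
  π3 = {{0},{1},{2,4},{3},{5},{6},{7}}
stable after 4 split(s): 7 block(s)
class of 4: {2,4}; class of 2: {2,4}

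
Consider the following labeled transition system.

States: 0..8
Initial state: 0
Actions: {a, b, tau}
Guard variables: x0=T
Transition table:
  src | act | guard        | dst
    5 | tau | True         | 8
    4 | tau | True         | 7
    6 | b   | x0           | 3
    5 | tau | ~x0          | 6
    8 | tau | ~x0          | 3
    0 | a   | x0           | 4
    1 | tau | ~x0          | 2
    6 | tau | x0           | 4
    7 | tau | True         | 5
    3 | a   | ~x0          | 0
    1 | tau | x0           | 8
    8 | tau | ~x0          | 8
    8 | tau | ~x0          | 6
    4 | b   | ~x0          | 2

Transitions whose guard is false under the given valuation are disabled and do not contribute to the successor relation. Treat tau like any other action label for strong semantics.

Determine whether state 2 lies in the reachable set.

Answer: UNREACHABLE

Trace:
7 transition(s) survive guard evaluation.
L0 = {0}
L1 = {4}  now seen {0,4}
L2 = {7}  now seen {0,4,7}
L3 = {5}  now seen {0,4,5,7}
L4 = {8}  now seen {0,4,5,7,8}
R = {0,4,5,7,8}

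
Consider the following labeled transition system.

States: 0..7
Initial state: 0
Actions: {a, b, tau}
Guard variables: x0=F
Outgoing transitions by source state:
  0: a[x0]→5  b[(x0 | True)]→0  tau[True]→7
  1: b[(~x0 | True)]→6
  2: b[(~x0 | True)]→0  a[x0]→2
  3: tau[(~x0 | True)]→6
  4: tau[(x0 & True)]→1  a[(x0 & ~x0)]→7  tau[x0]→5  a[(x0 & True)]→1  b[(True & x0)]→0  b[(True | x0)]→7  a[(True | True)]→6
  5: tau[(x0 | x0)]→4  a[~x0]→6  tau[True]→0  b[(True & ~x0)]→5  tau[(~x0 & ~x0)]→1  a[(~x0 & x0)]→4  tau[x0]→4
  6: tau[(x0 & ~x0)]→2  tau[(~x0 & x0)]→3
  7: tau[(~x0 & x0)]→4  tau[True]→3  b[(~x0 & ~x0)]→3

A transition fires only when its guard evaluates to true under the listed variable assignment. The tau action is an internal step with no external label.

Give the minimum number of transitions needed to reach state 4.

Layered search for 4:
  Layer 0: {0}
  Layer 1: {7}
  Layer 2: {3}
  Layer 3: {6}
4 never appears.

Answer: UNREACHABLE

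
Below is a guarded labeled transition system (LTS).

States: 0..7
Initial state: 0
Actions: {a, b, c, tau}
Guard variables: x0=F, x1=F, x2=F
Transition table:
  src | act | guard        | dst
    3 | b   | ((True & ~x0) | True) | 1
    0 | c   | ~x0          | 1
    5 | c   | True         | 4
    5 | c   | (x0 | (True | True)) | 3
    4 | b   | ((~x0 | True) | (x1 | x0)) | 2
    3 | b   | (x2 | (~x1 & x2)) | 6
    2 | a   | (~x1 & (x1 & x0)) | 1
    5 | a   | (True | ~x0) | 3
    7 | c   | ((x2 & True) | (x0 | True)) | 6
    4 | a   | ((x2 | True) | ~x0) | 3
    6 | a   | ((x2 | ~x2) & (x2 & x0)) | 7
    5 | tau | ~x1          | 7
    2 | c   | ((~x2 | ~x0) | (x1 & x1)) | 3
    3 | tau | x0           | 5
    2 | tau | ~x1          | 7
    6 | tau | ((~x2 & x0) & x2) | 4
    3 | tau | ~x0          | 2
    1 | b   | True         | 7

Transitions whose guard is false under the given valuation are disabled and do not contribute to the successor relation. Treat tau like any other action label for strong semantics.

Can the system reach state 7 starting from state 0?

13 transition(s) survive guard evaluation.
Layer 0: {0}
Layer 1: {1}  cumulative {0,1}
Layer 2: {7}  cumulative {0,1,7}
Layer 3: {6}  cumulative {0,1,6,7}
R = {0,1,6,7}
trace reaching 7: c·b

Answer: REACHABLE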